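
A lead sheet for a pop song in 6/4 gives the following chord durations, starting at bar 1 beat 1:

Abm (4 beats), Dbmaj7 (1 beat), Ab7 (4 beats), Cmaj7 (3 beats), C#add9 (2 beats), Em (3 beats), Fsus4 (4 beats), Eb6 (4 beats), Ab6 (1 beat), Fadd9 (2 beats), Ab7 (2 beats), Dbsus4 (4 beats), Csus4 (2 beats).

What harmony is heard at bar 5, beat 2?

Ab6

Beat 2 of bar 5 is beat (5−1)×6 + 2 = 26 overall.
Running totals: Abm ends at 4, Dbmaj7 ends at 5, Ab7 ends at 9, Cmaj7 ends at 12, C#add9 ends at 14, Em ends at 17, Fsus4 ends at 21, Eb6 ends at 25, Ab6 ends at 26.
Beat 26 falls within Ab6.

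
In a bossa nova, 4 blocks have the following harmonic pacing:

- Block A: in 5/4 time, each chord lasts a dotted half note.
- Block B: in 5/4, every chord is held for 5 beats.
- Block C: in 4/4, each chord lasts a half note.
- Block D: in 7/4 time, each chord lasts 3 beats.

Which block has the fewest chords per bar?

A: 5 beats/bar ÷ 3 beats/chord = 5/3 chords/bar.
B: 5 beats/bar ÷ 5 beats/chord = 1 chord/bar.
C: 4 beats/bar ÷ 2 beats/chord = 2 chords/bar.
D: 7 beats/bar ÷ 3 beats/chord = 7/3 chords/bar.
Slowest is B at 1 chords/bar.

Block B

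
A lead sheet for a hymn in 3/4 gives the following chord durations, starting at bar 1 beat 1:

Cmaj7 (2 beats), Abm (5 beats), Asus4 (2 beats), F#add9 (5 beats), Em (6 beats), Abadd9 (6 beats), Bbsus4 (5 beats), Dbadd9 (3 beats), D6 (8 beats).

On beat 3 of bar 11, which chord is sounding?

Dbadd9

Beat 3 of bar 11 is beat (11−1)×3 + 3 = 33 overall.
Running totals: Cmaj7 ends at 2, Abm ends at 7, Asus4 ends at 9, F#add9 ends at 14, Em ends at 20, Abadd9 ends at 26, Bbsus4 ends at 31, Dbadd9 ends at 34.
Beat 33 falls within Dbadd9.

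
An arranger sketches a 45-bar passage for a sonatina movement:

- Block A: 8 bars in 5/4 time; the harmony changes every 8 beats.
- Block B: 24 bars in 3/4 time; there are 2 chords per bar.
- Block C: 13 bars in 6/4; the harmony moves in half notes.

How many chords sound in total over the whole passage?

A has 40 beats and chords last 8 each, so 5 chords.
B has 72 beats and chords last 1.5 each, so 48 chords.
C has 78 beats and chords last 2 each, so 39 chords.
Total: 5 + 48 + 39 = 92.

92 chords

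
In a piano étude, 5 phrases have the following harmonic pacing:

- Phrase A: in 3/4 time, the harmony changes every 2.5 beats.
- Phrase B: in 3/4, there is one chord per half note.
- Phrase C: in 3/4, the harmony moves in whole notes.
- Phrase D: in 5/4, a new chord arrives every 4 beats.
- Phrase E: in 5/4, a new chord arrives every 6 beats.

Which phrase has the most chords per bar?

A: 3/2.5 = 1.2 chords/bar.
B: 3/2 = 1.5 chords/bar.
C: 3/4 = 0.75 chords/bar.
D: 5/4 = 1.25 chords/bar.
E: 5/6 = 5/6 chords/bar.
Fastest is B at 1.5 chords/bar.

Phrase B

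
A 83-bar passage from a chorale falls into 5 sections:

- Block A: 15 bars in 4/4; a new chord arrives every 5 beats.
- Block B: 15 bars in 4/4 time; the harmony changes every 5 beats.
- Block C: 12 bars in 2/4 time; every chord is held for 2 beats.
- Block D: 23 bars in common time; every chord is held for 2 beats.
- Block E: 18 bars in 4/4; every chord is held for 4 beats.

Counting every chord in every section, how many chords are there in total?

100 chords

A: 15 bars × 4 beats = 60 beats; 5 beats/chord → 12 chords.
B: 15 bars × 4 beats = 60 beats; 5 beats/chord → 12 chords.
C: 12 bars × 2 beats = 24 beats; 2 beats/chord → 12 chords.
D: 23 bars × 4 beats = 92 beats; 2 beats/chord → 46 chords.
E: 18 bars × 4 beats = 72 beats; 4 beats/chord → 18 chords.
Total: 12 + 12 + 12 + 46 + 18 = 100.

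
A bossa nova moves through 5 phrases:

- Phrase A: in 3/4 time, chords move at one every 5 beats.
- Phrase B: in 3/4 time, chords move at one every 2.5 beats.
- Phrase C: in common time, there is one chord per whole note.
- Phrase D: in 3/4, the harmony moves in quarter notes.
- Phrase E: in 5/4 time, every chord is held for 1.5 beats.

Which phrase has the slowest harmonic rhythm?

Phrase A

A: 3 beats/bar ÷ 5 beats/chord = 0.6 chords/bar.
B: 3 beats/bar ÷ 2.5 beats/chord = 1.2 chords/bar.
C: 4 beats/bar ÷ 4 beats/chord = 1 chord/bar.
D: 3 beats/bar ÷ 1 beat/chord = 3 chords/bar.
E: 5 beats/bar ÷ 1.5 beats/chord = 10/3 chords/bar.
Slowest is A at 0.6 chords/bar.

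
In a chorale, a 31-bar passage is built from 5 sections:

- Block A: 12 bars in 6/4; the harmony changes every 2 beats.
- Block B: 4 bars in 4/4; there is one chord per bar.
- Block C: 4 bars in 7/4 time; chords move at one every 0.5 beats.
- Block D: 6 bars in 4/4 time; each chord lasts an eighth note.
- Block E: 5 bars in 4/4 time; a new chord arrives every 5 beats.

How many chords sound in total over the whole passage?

A: 12 bars × 6 beats = 72 beats; 2 beats/chord → 36 chords.
B: 4 bars × 4 beats = 16 beats; 4 beats/chord → 4 chords.
C: 4 bars × 7 beats = 28 beats; 0.5 beats/chord → 56 chords.
D: 6 bars × 4 beats = 24 beats; 0.5 beats/chord → 48 chords.
E: 5 bars × 4 beats = 20 beats; 5 beats/chord → 4 chords.
Total: 36 + 4 + 56 + 48 + 4 = 148.

148 chords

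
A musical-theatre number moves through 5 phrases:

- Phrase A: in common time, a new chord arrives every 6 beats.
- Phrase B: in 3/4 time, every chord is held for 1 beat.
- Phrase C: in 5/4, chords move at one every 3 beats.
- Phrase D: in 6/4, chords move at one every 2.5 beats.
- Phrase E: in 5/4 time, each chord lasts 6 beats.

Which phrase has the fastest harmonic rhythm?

Phrase B

A: 4/6 = 2/3 chords/bar.
B: 3/1 = 3 chords/bar.
C: 5/3 = 5/3 chords/bar.
D: 6/2.5 = 2.4 chords/bar.
E: 5/6 = 5/6 chords/bar.
Fastest is B at 3 chords/bar.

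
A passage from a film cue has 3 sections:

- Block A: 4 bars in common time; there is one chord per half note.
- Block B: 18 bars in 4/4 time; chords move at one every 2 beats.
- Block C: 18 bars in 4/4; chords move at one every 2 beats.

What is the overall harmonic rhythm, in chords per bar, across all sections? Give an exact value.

A: 4 × 4 = 16 beats ÷ 2 = 8 chords.
B: 18 × 4 = 72 beats ÷ 2 = 36 chords.
C: 18 × 4 = 72 beats ÷ 2 = 36 chords.
Overall: 80 chords over 40 bars → 80/40 = 2 chords per bar.

2 chords per bar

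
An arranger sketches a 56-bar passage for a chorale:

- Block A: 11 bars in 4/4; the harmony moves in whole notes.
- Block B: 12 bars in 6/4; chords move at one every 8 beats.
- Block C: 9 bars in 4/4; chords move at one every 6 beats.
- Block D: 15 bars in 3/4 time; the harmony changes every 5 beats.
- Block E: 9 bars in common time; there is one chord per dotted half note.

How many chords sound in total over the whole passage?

A: 11 bars × 4 beats = 44 beats; 4 beats/chord → 11 chords.
B: 12 bars × 6 beats = 72 beats; 8 beats/chord → 9 chords.
C: 9 bars × 4 beats = 36 beats; 6 beats/chord → 6 chords.
D: 15 bars × 3 beats = 45 beats; 5 beats/chord → 9 chords.
E: 9 bars × 4 beats = 36 beats; 3 beats/chord → 12 chords.
Total: 11 + 9 + 6 + 9 + 12 = 47.

47 chords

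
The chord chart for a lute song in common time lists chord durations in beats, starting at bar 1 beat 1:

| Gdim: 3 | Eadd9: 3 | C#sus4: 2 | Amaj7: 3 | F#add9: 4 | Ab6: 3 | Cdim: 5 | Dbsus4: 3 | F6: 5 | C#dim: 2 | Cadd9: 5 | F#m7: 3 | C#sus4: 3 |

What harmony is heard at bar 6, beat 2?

Beat 2 of bar 6 is beat (6−1)×4 + 2 = 22 overall.
Running totals: Gdim ends at 3, Eadd9 ends at 6, C#sus4 ends at 8, Amaj7 ends at 11, F#add9 ends at 15, Ab6 ends at 18, Cdim ends at 23.
Beat 22 falls within Cdim.

Cdim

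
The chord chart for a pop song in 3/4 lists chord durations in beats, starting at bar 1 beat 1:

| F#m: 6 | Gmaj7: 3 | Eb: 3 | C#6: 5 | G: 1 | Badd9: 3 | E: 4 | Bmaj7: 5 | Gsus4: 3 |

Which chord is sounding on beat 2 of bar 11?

Gsus4

Beat 2 of bar 11 is beat (11−1)×3 + 2 = 32 overall.
Running totals: F#m ends at 6, Gmaj7 ends at 9, Eb ends at 12, C#6 ends at 17, G ends at 18, Badd9 ends at 21, E ends at 25, Bmaj7 ends at 30, Gsus4 ends at 33.
Beat 32 falls within Gsus4.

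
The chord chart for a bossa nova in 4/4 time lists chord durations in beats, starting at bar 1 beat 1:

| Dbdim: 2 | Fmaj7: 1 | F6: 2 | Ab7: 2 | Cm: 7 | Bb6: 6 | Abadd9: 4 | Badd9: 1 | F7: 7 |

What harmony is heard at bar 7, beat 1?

Badd9

Beat 1 of bar 7 is beat (7−1)×4 + 1 = 25 overall.
Running totals: Dbdim ends at 2, Fmaj7 ends at 3, F6 ends at 5, Ab7 ends at 7, Cm ends at 14, Bb6 ends at 20, Abadd9 ends at 24, Badd9 ends at 25.
Beat 25 falls within Badd9.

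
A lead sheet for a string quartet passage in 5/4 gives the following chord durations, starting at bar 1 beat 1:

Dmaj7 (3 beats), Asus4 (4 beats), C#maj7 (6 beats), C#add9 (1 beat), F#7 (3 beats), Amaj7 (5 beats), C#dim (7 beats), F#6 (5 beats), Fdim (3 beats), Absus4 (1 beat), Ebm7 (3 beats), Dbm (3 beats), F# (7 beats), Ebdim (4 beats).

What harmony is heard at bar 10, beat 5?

F#

Beat 5 of bar 10 is beat (10−1)×5 + 5 = 50 overall.
Running totals: Dmaj7 ends at 3, Asus4 ends at 7, C#maj7 ends at 13, C#add9 ends at 14, F#7 ends at 17, Amaj7 ends at 22, C#dim ends at 29, F#6 ends at 34, Fdim ends at 37, Absus4 ends at 38, Ebm7 ends at 41, Dbm ends at 44, F# ends at 51.
Beat 50 falls within F#.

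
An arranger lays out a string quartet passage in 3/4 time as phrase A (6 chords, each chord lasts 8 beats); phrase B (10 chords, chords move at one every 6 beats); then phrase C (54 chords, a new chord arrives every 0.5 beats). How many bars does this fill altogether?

45 bars

A: 6 × 8 = 48 beats = 16 bars.
B: 10 × 6 = 60 beats = 20 bars.
C: 54 × 0.5 = 27 beats = 9 bars.
Total: 16 + 20 + 9 = 45 bars.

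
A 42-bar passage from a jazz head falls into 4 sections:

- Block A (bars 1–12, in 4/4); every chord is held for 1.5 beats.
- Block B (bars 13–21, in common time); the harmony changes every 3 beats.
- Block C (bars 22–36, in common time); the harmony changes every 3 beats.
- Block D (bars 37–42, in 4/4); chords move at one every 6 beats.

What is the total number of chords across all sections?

68 chords

A has 48 beats and chords last 1.5 each, so 32 chords.
B has 36 beats and chords last 3 each, so 12 chords.
C has 60 beats and chords last 3 each, so 20 chords.
D has 24 beats and chords last 6 each, so 4 chords.
Total: 32 + 12 + 20 + 4 = 68.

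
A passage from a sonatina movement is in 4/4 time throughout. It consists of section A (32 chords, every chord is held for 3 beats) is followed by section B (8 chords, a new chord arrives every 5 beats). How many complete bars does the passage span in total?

A: 32 × 3 = 96 beats = 24 bars.
B: 8 × 5 = 40 beats = 10 bars.
Total: 24 + 10 = 34 bars.

34 bars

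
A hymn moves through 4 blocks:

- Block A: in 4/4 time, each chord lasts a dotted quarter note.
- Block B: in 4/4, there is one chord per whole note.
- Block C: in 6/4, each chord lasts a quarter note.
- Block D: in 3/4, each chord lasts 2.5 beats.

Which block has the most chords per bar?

A: 4 beats/bar ÷ 1.5 beats/chord = 8/3 chords/bar.
B: 4 beats/bar ÷ 4 beats/chord = 1 chord/bar.
C: 6 beats/bar ÷ 1 beat/chord = 6 chords/bar.
D: 3 beats/bar ÷ 2.5 beats/chord = 1.2 chords/bar.
Fastest is C at 6 chords/bar.

Block C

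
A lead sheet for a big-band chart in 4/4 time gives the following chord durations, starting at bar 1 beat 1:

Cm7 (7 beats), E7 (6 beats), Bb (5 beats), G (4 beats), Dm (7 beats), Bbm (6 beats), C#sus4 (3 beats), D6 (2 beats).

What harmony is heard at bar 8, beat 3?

Beat 3 of bar 8 is beat (8−1)×4 + 3 = 31 overall.
Running totals: Cm7 ends at 7, E7 ends at 13, Bb ends at 18, G ends at 22, Dm ends at 29, Bbm ends at 35.
Beat 31 falls within Bbm.

Bbm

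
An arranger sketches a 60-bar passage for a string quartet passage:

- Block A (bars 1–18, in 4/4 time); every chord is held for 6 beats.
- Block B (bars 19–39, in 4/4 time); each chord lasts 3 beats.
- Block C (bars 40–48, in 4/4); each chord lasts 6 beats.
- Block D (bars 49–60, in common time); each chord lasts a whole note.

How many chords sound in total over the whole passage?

58 chords

A has 72 beats and chords last 6 each, so 12 chords.
B has 84 beats and chords last 3 each, so 28 chords.
C has 36 beats and chords last 6 each, so 6 chords.
D has 48 beats and chords last 4 each, so 12 chords.
Total: 12 + 28 + 6 + 12 = 58.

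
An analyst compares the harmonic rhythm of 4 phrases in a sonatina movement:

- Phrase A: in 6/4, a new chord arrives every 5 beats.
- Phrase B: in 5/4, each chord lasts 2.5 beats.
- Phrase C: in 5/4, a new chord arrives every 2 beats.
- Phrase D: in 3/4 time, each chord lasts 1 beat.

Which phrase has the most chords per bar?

Phrase D

A: each chord is 5 beats in 6/4, so 1.2 per bar.
B: each chord is 2.5 beats in 5/4, so 2 per bar.
C: each chord is 2 beats in 5/4, so 2.5 per bar.
D: each chord is 1 beat in 3/4, so 3 per bar.
Fastest is D at 3 chords/bar.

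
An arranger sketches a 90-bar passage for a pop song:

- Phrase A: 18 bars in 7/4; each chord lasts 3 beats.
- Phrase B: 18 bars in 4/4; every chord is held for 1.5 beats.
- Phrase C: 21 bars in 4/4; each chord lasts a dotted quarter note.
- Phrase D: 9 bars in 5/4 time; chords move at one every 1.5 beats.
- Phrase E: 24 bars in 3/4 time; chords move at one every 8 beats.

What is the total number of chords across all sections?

A: 18·7 = 126 beats, 126/3 = 42 chords.
B: 18·4 = 72 beats, 72/1.5 = 48 chords.
C: 21·4 = 84 beats, 84/1.5 = 56 chords.
D: 9·5 = 45 beats, 45/1.5 = 30 chords.
E: 24·3 = 72 beats, 72/8 = 9 chords.
Total: 42 + 48 + 56 + 30 + 9 = 185.

185 chords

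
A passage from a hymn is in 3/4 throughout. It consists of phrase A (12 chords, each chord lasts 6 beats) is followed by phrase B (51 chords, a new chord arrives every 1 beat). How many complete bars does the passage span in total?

A: 12 × 6 = 72 beats = 24 bars.
B: 51 × 1 = 51 beats = 17 bars.
Total: 24 + 17 = 41 bars.

41 bars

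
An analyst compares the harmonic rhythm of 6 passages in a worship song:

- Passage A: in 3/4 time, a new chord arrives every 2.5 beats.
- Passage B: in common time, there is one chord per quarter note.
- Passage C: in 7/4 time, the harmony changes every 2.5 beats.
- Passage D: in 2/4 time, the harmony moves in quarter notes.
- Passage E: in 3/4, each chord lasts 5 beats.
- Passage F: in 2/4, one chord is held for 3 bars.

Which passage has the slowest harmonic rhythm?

Passage F

A: each chord is 2.5 beats in 3/4, so 1.2 per bar.
B: each chord is 1 beat in 4/4, so 4 per bar.
C: each chord is 2.5 beats in 7/4, so 2.8 per bar.
D: each chord is 1 beat in 2/4, so 2 per bar.
E: each chord is 5 beats in 3/4, so 0.6 per bar.
F: each chord is 6 beats in 2/4, so 1/3 per bar.
Slowest is F at 1/3 chords/bar.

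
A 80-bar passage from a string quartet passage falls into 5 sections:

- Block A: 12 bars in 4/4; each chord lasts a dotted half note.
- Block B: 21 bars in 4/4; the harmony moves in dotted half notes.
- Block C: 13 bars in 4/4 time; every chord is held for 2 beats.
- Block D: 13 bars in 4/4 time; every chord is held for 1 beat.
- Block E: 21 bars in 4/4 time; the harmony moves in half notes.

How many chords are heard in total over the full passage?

A: 12·4 = 48 beats, 48/3 = 16 chords.
B: 21·4 = 84 beats, 84/3 = 28 chords.
C: 13·4 = 52 beats, 52/2 = 26 chords.
D: 13·4 = 52 beats, 52/1 = 52 chords.
E: 21·4 = 84 beats, 84/2 = 42 chords.
Total: 16 + 28 + 26 + 52 + 42 = 164.

164 chords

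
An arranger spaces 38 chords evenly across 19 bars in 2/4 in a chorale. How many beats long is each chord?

19 bars × 2 beats/bar = 38 beats total.
38 beats ÷ 38 chords = 1 beats per chord.
(That is a quarter note.)

1 beat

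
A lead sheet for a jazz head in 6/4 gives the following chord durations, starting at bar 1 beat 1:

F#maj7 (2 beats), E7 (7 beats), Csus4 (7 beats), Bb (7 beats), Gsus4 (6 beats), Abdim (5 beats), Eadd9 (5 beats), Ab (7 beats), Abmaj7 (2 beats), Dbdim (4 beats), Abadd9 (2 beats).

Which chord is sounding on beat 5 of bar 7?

Beat 5 of bar 7 is beat (7−1)×6 + 5 = 41 overall.
Running totals: F#maj7 ends at 2, E7 ends at 9, Csus4 ends at 16, Bb ends at 23, Gsus4 ends at 29, Abdim ends at 34, Eadd9 ends at 39, Ab ends at 46.
Beat 41 falls within Ab.

Ab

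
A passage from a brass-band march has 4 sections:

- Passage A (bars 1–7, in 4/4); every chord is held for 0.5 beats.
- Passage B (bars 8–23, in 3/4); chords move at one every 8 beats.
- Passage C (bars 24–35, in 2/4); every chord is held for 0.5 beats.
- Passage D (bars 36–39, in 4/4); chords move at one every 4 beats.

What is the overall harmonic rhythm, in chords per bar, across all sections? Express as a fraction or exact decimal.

38/13 chords per bar

A: 7 bars of 4 beats is 28 beats; at 0.5 beats each that's 56 chords.
B: 16 bars of 3 beats is 48 beats; at 8 beats each that's 6 chords.
C: 12 bars of 2 beats is 24 beats; at 0.5 beats each that's 48 chords.
D: 4 bars of 4 beats is 16 beats; at 4 beats each that's 4 chords.
Overall: 114 chords over 39 bars → 114/39 = 38/13 chords per bar.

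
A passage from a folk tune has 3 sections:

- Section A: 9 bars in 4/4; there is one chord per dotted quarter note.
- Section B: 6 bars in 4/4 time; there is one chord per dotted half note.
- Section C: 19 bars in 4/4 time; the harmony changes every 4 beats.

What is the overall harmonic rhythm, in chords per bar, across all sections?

1.5 chords per bar

A: 9 × 4 = 36 beats ÷ 1.5 = 24 chords.
B: 6 × 4 = 24 beats ÷ 3 = 8 chords.
C: 19 × 4 = 76 beats ÷ 4 = 19 chords.
Overall: 51 chords over 34 bars → 51/34 = 1.5 chords per bar.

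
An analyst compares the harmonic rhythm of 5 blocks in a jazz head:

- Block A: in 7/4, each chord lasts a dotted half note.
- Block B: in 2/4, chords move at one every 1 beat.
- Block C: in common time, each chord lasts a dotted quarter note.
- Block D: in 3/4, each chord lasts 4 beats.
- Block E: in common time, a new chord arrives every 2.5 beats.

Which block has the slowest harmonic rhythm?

A: each chord is 3 beats in 7/4, so 7/3 per bar.
B: each chord is 1 beat in 2/4, so 2 per bar.
C: each chord is 1.5 beats in 4/4, so 8/3 per bar.
D: each chord is 4 beats in 3/4, so 0.75 per bar.
E: each chord is 2.5 beats in 4/4, so 1.6 per bar.
Slowest is D at 0.75 chords/bar.

Block D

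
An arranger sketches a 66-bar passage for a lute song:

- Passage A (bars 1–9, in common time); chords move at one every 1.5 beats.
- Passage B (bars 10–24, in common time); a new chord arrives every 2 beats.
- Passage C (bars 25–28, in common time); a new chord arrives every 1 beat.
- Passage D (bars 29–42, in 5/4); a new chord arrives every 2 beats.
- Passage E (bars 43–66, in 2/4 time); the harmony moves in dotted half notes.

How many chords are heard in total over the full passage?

A: 9 bars × 4 beats = 36 beats; 1.5 beats/chord → 24 chords.
B: 15 bars × 4 beats = 60 beats; 2 beats/chord → 30 chords.
C: 4 bars × 4 beats = 16 beats; 1 beat/chord → 16 chords.
D: 14 bars × 5 beats = 70 beats; 2 beats/chord → 35 chords.
E: 24 bars × 2 beats = 48 beats; 3 beats/chord → 16 chords.
Total: 24 + 30 + 16 + 35 + 16 = 121.

121 chords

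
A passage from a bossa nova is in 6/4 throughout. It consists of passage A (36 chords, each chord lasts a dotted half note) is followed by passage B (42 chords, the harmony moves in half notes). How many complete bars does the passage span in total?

A: 36 × 3 = 108 beats = 18 bars.
B: 42 × 2 = 84 beats = 14 bars.
Total: 18 + 14 = 32 bars.

32 bars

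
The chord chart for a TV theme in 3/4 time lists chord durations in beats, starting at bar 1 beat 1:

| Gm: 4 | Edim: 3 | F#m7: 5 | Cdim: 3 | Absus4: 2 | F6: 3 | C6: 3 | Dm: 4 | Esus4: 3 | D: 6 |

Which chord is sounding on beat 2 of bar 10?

Beat 2 of bar 10 is beat (10−1)×3 + 2 = 29 overall.
Running totals: Gm ends at 4, Edim ends at 7, F#m7 ends at 12, Cdim ends at 15, Absus4 ends at 17, F6 ends at 20, C6 ends at 23, Dm ends at 27, Esus4 ends at 30.
Beat 29 falls within Esus4.

Esus4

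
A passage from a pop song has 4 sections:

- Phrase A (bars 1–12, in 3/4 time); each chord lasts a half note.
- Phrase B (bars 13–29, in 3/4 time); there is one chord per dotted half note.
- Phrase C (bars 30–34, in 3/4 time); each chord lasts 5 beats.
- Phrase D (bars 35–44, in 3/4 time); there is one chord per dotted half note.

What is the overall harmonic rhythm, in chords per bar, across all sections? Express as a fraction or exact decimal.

12/11 chords per bar

A: 12 × 3 = 36 beats ÷ 2 = 18 chords.
B: 17 × 3 = 51 beats ÷ 3 = 17 chords.
C: 5 × 3 = 15 beats ÷ 5 = 3 chords.
D: 10 × 3 = 30 beats ÷ 3 = 10 chords.
Overall: 48 chords over 44 bars → 48/44 = 12/11 chords per bar.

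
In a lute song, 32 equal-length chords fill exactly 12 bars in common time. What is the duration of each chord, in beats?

1.5 beats

12 bars × 4 beats/bar = 48 beats total.
48 beats ÷ 32 chords = 1.5 beats per chord.
(That is a dotted quarter note.)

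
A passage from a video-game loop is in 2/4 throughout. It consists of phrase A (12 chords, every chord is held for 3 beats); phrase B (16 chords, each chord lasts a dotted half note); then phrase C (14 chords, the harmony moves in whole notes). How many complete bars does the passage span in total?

A: 12 × 3 = 36 beats = 18 bars.
B: 16 × 3 = 48 beats = 24 bars.
C: 14 × 4 = 56 beats = 28 bars.
Total: 18 + 24 + 28 = 70 bars.

70 bars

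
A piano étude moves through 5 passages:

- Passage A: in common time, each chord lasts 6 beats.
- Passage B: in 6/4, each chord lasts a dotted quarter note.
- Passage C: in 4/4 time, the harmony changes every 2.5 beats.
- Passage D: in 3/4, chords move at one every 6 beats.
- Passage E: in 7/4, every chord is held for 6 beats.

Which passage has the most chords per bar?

A: each chord is 6 beats in 4/4, so 2/3 per bar.
B: each chord is 1.5 beats in 6/4, so 4 per bar.
C: each chord is 2.5 beats in 4/4, so 1.6 per bar.
D: each chord is 6 beats in 3/4, so 0.5 per bar.
E: each chord is 6 beats in 7/4, so 7/6 per bar.
Fastest is B at 4 chords/bar.

Passage B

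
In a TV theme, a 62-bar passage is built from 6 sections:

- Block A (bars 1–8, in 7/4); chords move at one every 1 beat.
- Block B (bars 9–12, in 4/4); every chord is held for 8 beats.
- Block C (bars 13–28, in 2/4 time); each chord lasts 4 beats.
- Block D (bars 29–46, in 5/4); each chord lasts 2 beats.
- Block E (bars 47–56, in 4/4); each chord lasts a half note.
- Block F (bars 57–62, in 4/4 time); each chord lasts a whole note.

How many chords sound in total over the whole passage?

A has 56 beats and chords last 1 each, so 56 chords.
B has 16 beats and chords last 8 each, so 2 chords.
C has 32 beats and chords last 4 each, so 8 chords.
D has 90 beats and chords last 2 each, so 45 chords.
E has 40 beats and chords last 2 each, so 20 chords.
F has 24 beats and chords last 4 each, so 6 chords.
Total: 56 + 2 + 8 + 45 + 20 + 6 = 137.

137 chords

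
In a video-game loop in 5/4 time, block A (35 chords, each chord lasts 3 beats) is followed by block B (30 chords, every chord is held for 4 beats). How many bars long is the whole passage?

45 bars

A: 35 × 3 = 105 beats = 21 bars.
B: 30 × 4 = 120 beats = 24 bars.
Total: 21 + 24 = 45 bars.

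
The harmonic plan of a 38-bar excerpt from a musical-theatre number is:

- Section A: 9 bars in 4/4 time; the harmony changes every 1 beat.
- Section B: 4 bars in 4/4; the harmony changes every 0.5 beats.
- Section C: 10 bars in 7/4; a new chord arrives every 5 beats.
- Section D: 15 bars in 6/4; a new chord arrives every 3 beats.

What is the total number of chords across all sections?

A: 9·4 = 36 beats, 36/1 = 36 chords.
B: 4·4 = 16 beats, 16/0.5 = 32 chords.
C: 10·7 = 70 beats, 70/5 = 14 chords.
D: 15·6 = 90 beats, 90/3 = 30 chords.
Total: 36 + 32 + 14 + 30 = 112.

112 chords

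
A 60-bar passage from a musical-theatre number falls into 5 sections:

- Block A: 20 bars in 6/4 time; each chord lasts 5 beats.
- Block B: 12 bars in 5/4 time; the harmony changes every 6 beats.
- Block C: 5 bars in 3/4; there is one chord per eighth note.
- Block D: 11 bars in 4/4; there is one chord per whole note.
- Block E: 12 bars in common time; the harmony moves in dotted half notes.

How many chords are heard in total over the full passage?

A: 20·6 = 120 beats, 120/5 = 24 chords.
B: 12·5 = 60 beats, 60/6 = 10 chords.
C: 5·3 = 15 beats, 15/0.5 = 30 chords.
D: 11·4 = 44 beats, 44/4 = 11 chords.
E: 12·4 = 48 beats, 48/3 = 16 chords.
Total: 24 + 10 + 30 + 11 + 16 = 91.

91 chords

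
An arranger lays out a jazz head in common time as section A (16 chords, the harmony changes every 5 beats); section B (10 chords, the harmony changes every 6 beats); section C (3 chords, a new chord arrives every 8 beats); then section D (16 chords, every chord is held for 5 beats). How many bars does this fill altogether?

A: 16 × 5 = 80 beats = 20 bars.
B: 10 × 6 = 60 beats = 15 bars.
C: 3 × 8 = 24 beats = 6 bars.
D: 16 × 5 = 80 beats = 20 bars.
Total: 20 + 15 + 6 + 20 = 61 bars.

61 bars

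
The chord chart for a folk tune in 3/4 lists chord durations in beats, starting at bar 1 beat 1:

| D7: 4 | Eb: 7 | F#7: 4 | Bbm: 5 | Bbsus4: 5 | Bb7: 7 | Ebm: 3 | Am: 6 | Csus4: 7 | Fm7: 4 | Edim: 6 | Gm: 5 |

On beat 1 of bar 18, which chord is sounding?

Fm7

Beat 1 of bar 18 is beat (18−1)×3 + 1 = 52 overall.
Running totals: D7 ends at 4, Eb ends at 11, F#7 ends at 15, Bbm ends at 20, Bbsus4 ends at 25, Bb7 ends at 32, Ebm ends at 35, Am ends at 41, Csus4 ends at 48, Fm7 ends at 52.
Beat 52 falls within Fm7.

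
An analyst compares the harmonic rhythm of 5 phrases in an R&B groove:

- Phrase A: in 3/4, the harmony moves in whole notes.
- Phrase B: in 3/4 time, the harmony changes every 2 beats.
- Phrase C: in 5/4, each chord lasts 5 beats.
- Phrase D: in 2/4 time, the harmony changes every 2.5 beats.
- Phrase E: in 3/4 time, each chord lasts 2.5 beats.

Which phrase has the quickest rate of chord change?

Phrase B

A: 3/4 = 0.75 chords/bar.
B: 3/2 = 1.5 chords/bar.
C: 5/5 = 1 chord/bar.
D: 2/2.5 = 0.8 chords/bar.
E: 3/2.5 = 1.2 chords/bar.
Fastest is B at 1.5 chords/bar.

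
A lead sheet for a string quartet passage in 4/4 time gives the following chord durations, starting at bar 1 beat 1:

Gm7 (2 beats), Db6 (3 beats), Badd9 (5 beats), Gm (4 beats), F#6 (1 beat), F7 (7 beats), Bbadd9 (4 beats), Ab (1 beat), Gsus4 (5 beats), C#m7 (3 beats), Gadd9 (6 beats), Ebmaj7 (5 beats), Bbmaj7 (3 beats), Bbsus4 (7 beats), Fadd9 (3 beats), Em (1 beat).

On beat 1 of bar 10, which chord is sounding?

Beat 1 of bar 10 is beat (10−1)×4 + 1 = 37 overall.
Running totals: Gm7 ends at 2, Db6 ends at 5, Badd9 ends at 10, Gm ends at 14, F#6 ends at 15, F7 ends at 22, Bbadd9 ends at 26, Ab ends at 27, Gsus4 ends at 32, C#m7 ends at 35, Gadd9 ends at 41.
Beat 37 falls within Gadd9.

Gadd9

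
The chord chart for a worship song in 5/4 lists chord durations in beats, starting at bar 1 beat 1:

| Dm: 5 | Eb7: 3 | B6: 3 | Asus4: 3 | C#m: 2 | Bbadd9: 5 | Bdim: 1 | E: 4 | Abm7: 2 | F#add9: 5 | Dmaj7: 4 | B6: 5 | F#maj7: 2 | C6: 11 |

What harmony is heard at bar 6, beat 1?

Beat 1 of bar 6 is beat (6−1)×5 + 1 = 26 overall.
Running totals: Dm ends at 5, Eb7 ends at 8, B6 ends at 11, Asus4 ends at 14, C#m ends at 16, Bbadd9 ends at 21, Bdim ends at 22, E ends at 26.
Beat 26 falls within E.

E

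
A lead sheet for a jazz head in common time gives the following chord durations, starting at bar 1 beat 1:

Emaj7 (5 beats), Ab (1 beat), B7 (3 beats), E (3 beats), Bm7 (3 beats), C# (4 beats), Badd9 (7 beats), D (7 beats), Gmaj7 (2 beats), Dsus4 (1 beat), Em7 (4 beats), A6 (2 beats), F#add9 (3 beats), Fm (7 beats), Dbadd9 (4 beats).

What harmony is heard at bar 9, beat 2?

Beat 2 of bar 9 is beat (9−1)×4 + 2 = 34 overall.
Running totals: Emaj7 ends at 5, Ab ends at 6, B7 ends at 9, E ends at 12, Bm7 ends at 15, C# ends at 19, Badd9 ends at 26, D ends at 33, Gmaj7 ends at 35.
Beat 34 falls within Gmaj7.

Gmaj7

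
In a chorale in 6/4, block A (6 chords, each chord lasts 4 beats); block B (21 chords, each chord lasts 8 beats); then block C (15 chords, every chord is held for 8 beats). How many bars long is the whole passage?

52 bars

A: 6 × 4 = 24 beats = 4 bars.
B: 21 × 8 = 168 beats = 28 bars.
C: 15 × 8 = 120 beats = 20 bars.
Total: 4 + 28 + 20 = 52 bars.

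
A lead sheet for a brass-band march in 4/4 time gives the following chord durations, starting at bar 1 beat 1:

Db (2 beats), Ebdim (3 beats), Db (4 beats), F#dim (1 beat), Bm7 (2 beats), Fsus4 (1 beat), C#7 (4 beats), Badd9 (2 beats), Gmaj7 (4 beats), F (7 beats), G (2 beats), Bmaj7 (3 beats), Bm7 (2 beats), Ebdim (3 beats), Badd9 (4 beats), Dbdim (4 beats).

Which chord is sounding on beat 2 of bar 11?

Beat 2 of bar 11 is beat (11−1)×4 + 2 = 42 overall.
Running totals: Db ends at 2, Ebdim ends at 5, Db ends at 9, F#dim ends at 10, Bm7 ends at 12, Fsus4 ends at 13, C#7 ends at 17, Badd9 ends at 19, Gmaj7 ends at 23, F ends at 30, G ends at 32, Bmaj7 ends at 35, Bm7 ends at 37, Ebdim ends at 40, Badd9 ends at 44.
Beat 42 falls within Badd9.

Badd9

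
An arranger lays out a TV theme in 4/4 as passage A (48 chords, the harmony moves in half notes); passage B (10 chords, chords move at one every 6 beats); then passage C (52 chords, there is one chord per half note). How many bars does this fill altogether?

65 bars

A: 48 × 2 = 96 beats = 24 bars.
B: 10 × 6 = 60 beats = 15 bars.
C: 52 × 2 = 104 beats = 26 bars.
Total: 24 + 15 + 26 = 65 bars.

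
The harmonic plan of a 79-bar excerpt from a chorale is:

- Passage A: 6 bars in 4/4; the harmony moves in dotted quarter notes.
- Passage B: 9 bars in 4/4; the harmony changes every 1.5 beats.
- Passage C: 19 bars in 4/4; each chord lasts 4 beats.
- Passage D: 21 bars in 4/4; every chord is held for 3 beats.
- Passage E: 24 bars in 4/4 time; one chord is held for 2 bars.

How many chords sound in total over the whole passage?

99 chords

A: 6 bars × 4 beats = 24 beats; 1.5 beats/chord → 16 chords.
B: 9 bars × 4 beats = 36 beats; 1.5 beats/chord → 24 chords.
C: 19 bars × 4 beats = 76 beats; 4 beats/chord → 19 chords.
D: 21 bars × 4 beats = 84 beats; 3 beats/chord → 28 chords.
E: 24 bars × 4 beats = 96 beats; 8 beats/chord → 12 chords.
Total: 16 + 24 + 19 + 28 + 12 = 99.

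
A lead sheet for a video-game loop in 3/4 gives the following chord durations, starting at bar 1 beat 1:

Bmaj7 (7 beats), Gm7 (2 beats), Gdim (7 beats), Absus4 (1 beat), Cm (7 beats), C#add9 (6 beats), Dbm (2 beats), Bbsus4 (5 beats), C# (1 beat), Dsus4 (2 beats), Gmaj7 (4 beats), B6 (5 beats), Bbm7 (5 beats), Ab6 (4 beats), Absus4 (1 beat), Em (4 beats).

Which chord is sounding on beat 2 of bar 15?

Gmaj7

Beat 2 of bar 15 is beat (15−1)×3 + 2 = 44 overall.
Running totals: Bmaj7 ends at 7, Gm7 ends at 9, Gdim ends at 16, Absus4 ends at 17, Cm ends at 24, C#add9 ends at 30, Dbm ends at 32, Bbsus4 ends at 37, C# ends at 38, Dsus4 ends at 40, Gmaj7 ends at 44.
Beat 44 falls within Gmaj7.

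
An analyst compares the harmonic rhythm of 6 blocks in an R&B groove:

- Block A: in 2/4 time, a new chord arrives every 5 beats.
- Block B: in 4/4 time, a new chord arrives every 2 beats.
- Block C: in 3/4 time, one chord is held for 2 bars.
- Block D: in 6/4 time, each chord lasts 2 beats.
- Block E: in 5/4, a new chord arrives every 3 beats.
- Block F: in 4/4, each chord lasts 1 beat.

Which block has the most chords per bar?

Block F

A: each chord is 5 beats in 2/4, so 0.4 per bar.
B: each chord is 2 beats in 4/4, so 2 per bar.
C: each chord is 6 beats in 3/4, so 0.5 per bar.
D: each chord is 2 beats in 6/4, so 3 per bar.
E: each chord is 3 beats in 5/4, so 5/3 per bar.
F: each chord is 1 beat in 4/4, so 4 per bar.
Fastest is F at 4 chords/bar.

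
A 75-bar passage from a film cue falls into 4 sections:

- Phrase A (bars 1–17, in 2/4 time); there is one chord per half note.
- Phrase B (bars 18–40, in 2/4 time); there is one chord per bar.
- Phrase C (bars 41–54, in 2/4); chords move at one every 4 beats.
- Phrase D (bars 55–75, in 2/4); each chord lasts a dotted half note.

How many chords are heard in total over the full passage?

A: 17·2 = 34 beats, 34/2 = 17 chords.
B: 23·2 = 46 beats, 46/2 = 23 chords.
C: 14·2 = 28 beats, 28/4 = 7 chords.
D: 21·2 = 42 beats, 42/3 = 14 chords.
Total: 17 + 23 + 7 + 14 = 61.

61 chords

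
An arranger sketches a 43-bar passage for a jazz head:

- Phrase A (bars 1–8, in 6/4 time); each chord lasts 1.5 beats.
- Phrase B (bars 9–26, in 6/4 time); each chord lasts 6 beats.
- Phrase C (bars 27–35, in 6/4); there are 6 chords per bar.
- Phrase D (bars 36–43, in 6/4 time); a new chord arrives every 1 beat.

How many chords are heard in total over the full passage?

A has 48 beats and chords last 1.5 each, so 32 chords.
B has 108 beats and chords last 6 each, so 18 chords.
C has 54 beats and chords last 1 each, so 54 chords.
D has 48 beats and chords last 1 each, so 48 chords.
Total: 32 + 18 + 54 + 48 = 152.

152 chords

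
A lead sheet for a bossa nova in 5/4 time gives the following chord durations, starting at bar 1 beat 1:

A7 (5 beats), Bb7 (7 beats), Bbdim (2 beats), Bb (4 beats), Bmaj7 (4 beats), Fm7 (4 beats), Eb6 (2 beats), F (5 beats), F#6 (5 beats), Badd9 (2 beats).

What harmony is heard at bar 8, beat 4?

Beat 4 of bar 8 is beat (8−1)×5 + 4 = 39 overall.
Running totals: A7 ends at 5, Bb7 ends at 12, Bbdim ends at 14, Bb ends at 18, Bmaj7 ends at 22, Fm7 ends at 26, Eb6 ends at 28, F ends at 33, F#6 ends at 38, Badd9 ends at 40.
Beat 39 falls within Badd9.

Badd9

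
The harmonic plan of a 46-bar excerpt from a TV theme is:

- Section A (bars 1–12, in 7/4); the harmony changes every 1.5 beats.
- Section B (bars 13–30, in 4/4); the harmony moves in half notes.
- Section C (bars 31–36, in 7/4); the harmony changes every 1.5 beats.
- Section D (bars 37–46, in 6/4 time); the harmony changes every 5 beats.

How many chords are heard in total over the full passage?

A: 12 bars × 7 beats = 84 beats; 1.5 beats/chord → 56 chords.
B: 18 bars × 4 beats = 72 beats; 2 beats/chord → 36 chords.
C: 6 bars × 7 beats = 42 beats; 1.5 beats/chord → 28 chords.
D: 10 bars × 6 beats = 60 beats; 5 beats/chord → 12 chords.
Total: 56 + 36 + 28 + 12 = 132.

132 chords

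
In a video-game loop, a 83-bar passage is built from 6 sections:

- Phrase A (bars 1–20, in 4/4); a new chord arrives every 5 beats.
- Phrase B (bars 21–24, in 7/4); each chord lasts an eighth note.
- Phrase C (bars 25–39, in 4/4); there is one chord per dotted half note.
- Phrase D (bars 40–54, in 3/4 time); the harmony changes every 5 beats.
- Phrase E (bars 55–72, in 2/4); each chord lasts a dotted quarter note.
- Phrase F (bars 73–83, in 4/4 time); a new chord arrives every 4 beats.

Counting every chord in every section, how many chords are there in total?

136 chords

A: 20 bars × 4 beats = 80 beats; 5 beats/chord → 16 chords.
B: 4 bars × 7 beats = 28 beats; 0.5 beats/chord → 56 chords.
C: 15 bars × 4 beats = 60 beats; 3 beats/chord → 20 chords.
D: 15 bars × 3 beats = 45 beats; 5 beats/chord → 9 chords.
E: 18 bars × 2 beats = 36 beats; 1.5 beats/chord → 24 chords.
F: 11 bars × 4 beats = 44 beats; 4 beats/chord → 11 chords.
Total: 16 + 56 + 20 + 9 + 24 + 11 = 136.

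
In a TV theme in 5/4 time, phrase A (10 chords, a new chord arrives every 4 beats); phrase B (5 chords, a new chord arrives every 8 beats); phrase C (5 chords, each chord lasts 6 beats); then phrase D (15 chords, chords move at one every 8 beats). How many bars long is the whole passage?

46 bars

A: 10 × 4 = 40 beats = 8 bars.
B: 5 × 8 = 40 beats = 8 bars.
C: 5 × 6 = 30 beats = 6 bars.
D: 15 × 8 = 120 beats = 24 bars.
Total: 8 + 8 + 6 + 24 = 46 bars.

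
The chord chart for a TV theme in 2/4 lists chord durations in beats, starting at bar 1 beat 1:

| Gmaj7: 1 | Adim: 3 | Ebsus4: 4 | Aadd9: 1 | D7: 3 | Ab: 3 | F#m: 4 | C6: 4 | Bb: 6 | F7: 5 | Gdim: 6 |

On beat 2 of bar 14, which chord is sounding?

Bb

Beat 2 of bar 14 is beat (14−1)×2 + 2 = 28 overall.
Running totals: Gmaj7 ends at 1, Adim ends at 4, Ebsus4 ends at 8, Aadd9 ends at 9, D7 ends at 12, Ab ends at 15, F#m ends at 19, C6 ends at 23, Bb ends at 29.
Beat 28 falls within Bb.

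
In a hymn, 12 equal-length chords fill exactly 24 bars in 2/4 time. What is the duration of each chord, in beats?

24 bars × 2 beats/bar = 48 beats total.
48 beats ÷ 12 chords = 4 beats per chord.
(That is a whole note.)

4 beats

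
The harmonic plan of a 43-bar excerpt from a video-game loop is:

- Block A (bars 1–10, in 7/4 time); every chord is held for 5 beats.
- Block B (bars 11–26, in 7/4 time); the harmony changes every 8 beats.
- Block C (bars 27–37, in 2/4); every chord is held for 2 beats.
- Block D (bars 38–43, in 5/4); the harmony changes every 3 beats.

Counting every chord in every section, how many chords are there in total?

A: 10 bars × 7 beats = 70 beats; 5 beats/chord → 14 chords.
B: 16 bars × 7 beats = 112 beats; 8 beats/chord → 14 chords.
C: 11 bars × 2 beats = 22 beats; 2 beats/chord → 11 chords.
D: 6 bars × 5 beats = 30 beats; 3 beats/chord → 10 chords.
Total: 14 + 14 + 11 + 10 = 49.

49 chords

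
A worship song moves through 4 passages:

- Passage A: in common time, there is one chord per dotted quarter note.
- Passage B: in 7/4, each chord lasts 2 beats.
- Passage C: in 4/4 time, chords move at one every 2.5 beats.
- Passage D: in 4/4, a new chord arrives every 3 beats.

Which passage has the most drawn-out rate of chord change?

Passage D

A: 4 beats/bar ÷ 1.5 beats/chord = 8/3 chords/bar.
B: 7 beats/bar ÷ 2 beats/chord = 3.5 chords/bar.
C: 4 beats/bar ÷ 2.5 beats/chord = 1.6 chords/bar.
D: 4 beats/bar ÷ 3 beats/chord = 4/3 chords/bar.
Slowest is D at 4/3 chords/bar.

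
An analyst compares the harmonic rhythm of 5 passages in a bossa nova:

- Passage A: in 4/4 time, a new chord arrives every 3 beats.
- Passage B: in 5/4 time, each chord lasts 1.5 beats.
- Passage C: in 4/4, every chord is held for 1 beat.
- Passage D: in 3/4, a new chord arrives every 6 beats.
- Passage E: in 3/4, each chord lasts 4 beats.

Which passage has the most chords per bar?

Passage C

A: 4/3 = 4/3 chords/bar.
B: 5/1.5 = 10/3 chords/bar.
C: 4/1 = 4 chords/bar.
D: 3/6 = 0.5 chords/bar.
E: 3/4 = 0.75 chords/bar.
Fastest is C at 4 chords/bar.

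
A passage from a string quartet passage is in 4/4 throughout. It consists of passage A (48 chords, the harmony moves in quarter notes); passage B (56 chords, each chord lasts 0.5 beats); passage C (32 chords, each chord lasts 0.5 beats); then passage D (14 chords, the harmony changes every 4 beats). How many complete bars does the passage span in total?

37 bars

A: 48 × 1 = 48 beats = 12 bars.
B: 56 × 0.5 = 28 beats = 7 bars.
C: 32 × 0.5 = 16 beats = 4 bars.
D: 14 × 4 = 56 beats = 14 bars.
Total: 12 + 7 + 4 + 14 = 37 bars.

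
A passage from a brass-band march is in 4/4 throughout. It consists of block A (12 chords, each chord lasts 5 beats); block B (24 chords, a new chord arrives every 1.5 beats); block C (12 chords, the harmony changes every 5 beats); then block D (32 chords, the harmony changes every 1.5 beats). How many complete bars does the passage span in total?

51 bars

A: 12 × 5 = 60 beats = 15 bars.
B: 24 × 1.5 = 36 beats = 9 bars.
C: 12 × 5 = 60 beats = 15 bars.
D: 32 × 1.5 = 48 beats = 12 bars.
Total: 15 + 9 + 15 + 12 = 51 bars.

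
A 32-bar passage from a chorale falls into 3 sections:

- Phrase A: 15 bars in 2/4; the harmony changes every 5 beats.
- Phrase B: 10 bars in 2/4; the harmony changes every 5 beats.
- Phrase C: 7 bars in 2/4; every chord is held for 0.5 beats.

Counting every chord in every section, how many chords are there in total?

A: 15·2 = 30 beats, 30/5 = 6 chords.
B: 10·2 = 20 beats, 20/5 = 4 chords.
C: 7·2 = 14 beats, 14/0.5 = 28 chords.
Total: 6 + 4 + 28 = 38.

38 chords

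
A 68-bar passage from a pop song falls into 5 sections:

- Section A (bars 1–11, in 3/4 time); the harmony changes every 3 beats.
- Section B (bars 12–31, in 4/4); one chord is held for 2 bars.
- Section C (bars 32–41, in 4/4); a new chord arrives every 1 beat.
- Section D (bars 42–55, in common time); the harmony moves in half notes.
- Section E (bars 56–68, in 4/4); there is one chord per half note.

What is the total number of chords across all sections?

A has 33 beats and chords last 3 each, so 11 chords.
B has 80 beats and chords last 8 each, so 10 chords.
C has 40 beats and chords last 1 each, so 40 chords.
D has 56 beats and chords last 2 each, so 28 chords.
E has 52 beats and chords last 2 each, so 26 chords.
Total: 11 + 10 + 40 + 28 + 26 = 115.

115 chords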